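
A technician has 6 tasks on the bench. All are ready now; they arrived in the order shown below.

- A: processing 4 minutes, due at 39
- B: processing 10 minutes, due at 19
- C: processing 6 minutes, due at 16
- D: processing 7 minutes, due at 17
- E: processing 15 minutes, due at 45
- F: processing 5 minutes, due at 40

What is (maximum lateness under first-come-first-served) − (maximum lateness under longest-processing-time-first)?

-12

FIFO (arrival order): A B C D E F.
A: 0→4, due 39, lateness -35
B: 4→14, due 19, lateness -5
C: 14→20, due 16, lateness 4
D: 20→27, due 17, lateness 10
E: 27→42, due 45, lateness -3
F: 42→47, due 40, lateness 7
Maximum = 10.
LPT (decreasing processing time): E B D C F A.
E: 0→15, due 45, lateness -30
B: 15→25, due 19, lateness 6
D: 25→32, due 17, lateness 15
C: 32→38, due 16, lateness 22
F: 38→43, due 40, lateness 3
A: 43→47, due 39, lateness 8
Maximum = 22.
Difference = 10 − 22 = -12.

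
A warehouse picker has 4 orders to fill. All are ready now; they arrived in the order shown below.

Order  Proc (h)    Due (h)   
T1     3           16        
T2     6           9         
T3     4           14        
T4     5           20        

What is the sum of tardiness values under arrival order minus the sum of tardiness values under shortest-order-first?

FIFO (arrival order): T1 T2 T3 T4.
T1: 0→3, due 16, tardiness 0
T2: 3→9, due 9, tardiness 0
T3: 9→13, due 14, tardiness 0
T4: 13→18, due 20, tardiness 0
Sum = 0+0+0+0 = 0.
SPT (increasing processing time): T1 T3 T4 T2.
T1: 0→3, due 16, tardiness 0
T3: 3→7, due 14, tardiness 0
T4: 7→12, due 20, tardiness 0
T2: 12→18, due 9, tardiness 9
Sum = 0+0+0+9 = 9.
Difference = 0 − 9 = -9.

-9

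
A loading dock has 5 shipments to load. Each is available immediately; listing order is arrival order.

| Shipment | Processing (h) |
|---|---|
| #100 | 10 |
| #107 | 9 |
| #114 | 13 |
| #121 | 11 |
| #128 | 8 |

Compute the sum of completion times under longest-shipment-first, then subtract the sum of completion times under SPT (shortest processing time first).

LPT (decreasing processing time): #114 #121 #100 #107 #128.
#114: 0→13
#121: 13→24
#100: 24→34
#107: 34→43
#128: 43→51
Sum = 13+24+34+43+51 = 165.
SPT (increasing processing time): #128 #107 #100 #121 #114.
#128: 0→8
#107: 8→17
#100: 17→27
#121: 27→38
#114: 38→51
Sum = 8+17+27+38+51 = 141.
Difference = 165 − 141 = 24.

24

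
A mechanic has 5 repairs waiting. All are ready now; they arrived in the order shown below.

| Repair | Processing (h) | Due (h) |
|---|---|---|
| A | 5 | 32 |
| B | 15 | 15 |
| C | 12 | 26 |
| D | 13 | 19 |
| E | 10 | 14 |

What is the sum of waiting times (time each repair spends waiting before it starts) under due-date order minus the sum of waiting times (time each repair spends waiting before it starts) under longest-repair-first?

-10

EDD (increasing due date): E B D C A.
E: waits 0, runs 0→10
B: waits 10, runs 10→25
D: waits 25, runs 25→38
C: waits 38, runs 38→50
A: waits 50, runs 50→55
Sum = 0+10+25+38+50 = 123.
LPT (decreasing processing time): B D C E A.
B: waits 0, runs 0→15
D: waits 15, runs 15→28
C: waits 28, runs 28→40
E: waits 40, runs 40→50
A: waits 50, runs 50→55
Sum = 0+15+28+40+50 = 133.
Difference = 123 − 133 = -10.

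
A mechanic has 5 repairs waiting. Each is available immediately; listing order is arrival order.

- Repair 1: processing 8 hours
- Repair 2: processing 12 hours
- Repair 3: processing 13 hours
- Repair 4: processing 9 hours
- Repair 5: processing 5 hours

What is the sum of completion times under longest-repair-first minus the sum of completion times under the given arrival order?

LPT (decreasing processing time): Repair 3 Repair 2 Repair 4 Repair 1 Repair 5.
Repair 3: 0→13
Repair 2: 13→25
Repair 4: 25→34
Repair 1: 34→42
Repair 5: 42→47
Sum = 13+25+34+42+47 = 161.
FIFO (arrival order): Repair 1 Repair 2 Repair 3 Repair 4 Repair 5.
Repair 1: 0→8
Repair 2: 8→20
Repair 3: 20→33
Repair 4: 33→42
Repair 5: 42→47
Sum = 8+20+33+42+47 = 150.
Difference = 161 − 150 = 11.

11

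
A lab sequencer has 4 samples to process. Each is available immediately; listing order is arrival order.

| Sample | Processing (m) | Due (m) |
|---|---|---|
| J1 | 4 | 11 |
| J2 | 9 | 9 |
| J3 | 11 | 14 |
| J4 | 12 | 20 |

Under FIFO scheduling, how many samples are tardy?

FIFO (arrival order): J1 J2 J3 J4.
J1: 0→4, due 11, tardiness 0
J2: 4→13, due 9, tardiness 4
J3: 13→24, due 14, tardiness 10
J4: 24→36, due 20, tardiness 16
Late samples: 3.

3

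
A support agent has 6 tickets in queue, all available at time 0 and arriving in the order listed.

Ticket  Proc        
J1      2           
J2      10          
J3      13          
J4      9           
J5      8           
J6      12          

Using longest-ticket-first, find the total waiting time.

169

LPT (decreasing processing time): J3 J6 J2 J4 J5 J1.
J3: waits 0, runs 0→13
J6: waits 13, runs 13→25
J2: waits 25, runs 25→35
J4: waits 35, runs 35→44
J5: waits 44, runs 44→52
J1: waits 52, runs 52→54
Sum = 0+13+25+35+44+52 = 169.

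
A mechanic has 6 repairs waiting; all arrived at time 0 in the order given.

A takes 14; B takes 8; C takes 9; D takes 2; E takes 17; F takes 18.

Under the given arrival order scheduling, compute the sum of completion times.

FIFO (arrival order): A B C D E F.
A: 0→14
B: 14→22
C: 22→31
D: 31→33
E: 33→50
F: 50→68
Sum = 14+22+31+33+50+68 = 218.

218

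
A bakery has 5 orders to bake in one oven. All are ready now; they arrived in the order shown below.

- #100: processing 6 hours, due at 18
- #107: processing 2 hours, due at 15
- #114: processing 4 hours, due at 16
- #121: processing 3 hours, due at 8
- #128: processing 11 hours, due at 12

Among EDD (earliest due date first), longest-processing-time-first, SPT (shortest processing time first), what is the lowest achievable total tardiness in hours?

14

EDD (increasing due date): #121 #128 #107 #114 #100.
#121: 0→3, due 8, tardiness 0
#128: 3→14, due 12, tardiness 2
#107: 14→16, due 15, tardiness 1
#114: 16→20, due 16, tardiness 4
#100: 20→26, due 18, tardiness 8
Sum = 0+2+1+4+8 = 15.
LPT (decreasing processing time): #128 #100 #114 #121 #107.
#128: 0→11, due 12, tardiness 0
#100: 11→17, due 18, tardiness 0
#114: 17→21, due 16, tardiness 5
#121: 21→24, due 8, tardiness 16
#107: 24→26, due 15, tardiness 11
Sum = 0+0+5+16+11 = 32.
SPT (increasing processing time): #107 #121 #114 #100 #128.
#107: 0→2, due 15, tardiness 0
#121: 2→5, due 8, tardiness 0
#114: 5→9, due 16, tardiness 0
#100: 9→15, due 18, tardiness 0
#128: 15→26, due 12, tardiness 14
Sum = 0+0+0+0+14 = 14.
EDD 15, LPT 32, SPT 14 → minimum 14.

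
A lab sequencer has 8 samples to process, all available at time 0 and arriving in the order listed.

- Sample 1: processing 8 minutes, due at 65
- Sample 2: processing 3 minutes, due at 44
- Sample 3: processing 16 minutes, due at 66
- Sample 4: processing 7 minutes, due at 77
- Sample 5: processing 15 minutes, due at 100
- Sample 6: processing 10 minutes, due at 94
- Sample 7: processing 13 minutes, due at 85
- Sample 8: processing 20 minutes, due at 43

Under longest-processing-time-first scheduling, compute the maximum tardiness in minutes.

LPT (decreasing processing time): Sample 8 Sample 3 Sample 5 Sample 7 Sample 6 Sample 1 Sample 4 Sample 2.
Sample 8: 0→20, due 43, tardiness 0
Sample 3: 20→36, due 66, tardiness 0
Sample 5: 36→51, due 100, tardiness 0
Sample 7: 51→64, due 85, tardiness 0
Sample 6: 64→74, due 94, tardiness 0
Sample 1: 74→82, due 65, tardiness 17
Sample 4: 82→89, due 77, tardiness 12
Sample 2: 89→92, due 44, tardiness 48
Maximum = 48.

48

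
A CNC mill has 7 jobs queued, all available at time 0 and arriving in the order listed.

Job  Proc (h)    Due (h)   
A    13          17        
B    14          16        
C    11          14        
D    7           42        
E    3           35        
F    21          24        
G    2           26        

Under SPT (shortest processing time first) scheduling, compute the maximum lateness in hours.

47

SPT (increasing processing time): G E D C A B F.
G: 0→2, due 26, lateness -24
E: 2→5, due 35, lateness -30
D: 5→12, due 42, lateness -30
C: 12→23, due 14, lateness 9
A: 23→36, due 17, lateness 19
B: 36→50, due 16, lateness 34
F: 50→71, due 24, lateness 47
Maximum = 47.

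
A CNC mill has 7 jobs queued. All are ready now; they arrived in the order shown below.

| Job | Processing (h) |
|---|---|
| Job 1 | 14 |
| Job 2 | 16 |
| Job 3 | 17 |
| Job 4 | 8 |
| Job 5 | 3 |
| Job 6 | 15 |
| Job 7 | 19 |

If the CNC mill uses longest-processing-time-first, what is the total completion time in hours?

436

LPT (decreasing processing time): Job 7 Job 3 Job 2 Job 6 Job 1 Job 4 Job 5.
Job 7: 0→19
Job 3: 19→36
Job 2: 36→52
Job 6: 52→67
Job 1: 67→81
Job 4: 81→89
Job 5: 89→92
Sum = 19+36+52+67+81+89+92 = 436.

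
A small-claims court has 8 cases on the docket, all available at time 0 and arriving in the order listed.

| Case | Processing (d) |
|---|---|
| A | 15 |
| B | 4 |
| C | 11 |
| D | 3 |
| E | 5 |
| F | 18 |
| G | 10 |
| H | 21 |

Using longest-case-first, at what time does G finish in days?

LPT (decreasing processing time): H F A C G E B D.
H: 0→21
F: 21→39
A: 39→54
C: 54→65
G: 65→75

75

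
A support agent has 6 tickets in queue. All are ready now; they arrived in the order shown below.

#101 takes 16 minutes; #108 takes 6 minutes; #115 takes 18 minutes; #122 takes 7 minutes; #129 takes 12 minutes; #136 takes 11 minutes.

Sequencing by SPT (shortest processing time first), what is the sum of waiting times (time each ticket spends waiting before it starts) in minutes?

131

SPT (increasing processing time): #108 #122 #136 #129 #101 #115.
#108: waits 0, runs 0→6
#122: waits 6, runs 6→13
#136: waits 13, runs 13→24
#129: waits 24, runs 24→36
#101: waits 36, runs 36→52
#115: waits 52, runs 52→70
Sum = 0+6+13+24+36+52 = 131.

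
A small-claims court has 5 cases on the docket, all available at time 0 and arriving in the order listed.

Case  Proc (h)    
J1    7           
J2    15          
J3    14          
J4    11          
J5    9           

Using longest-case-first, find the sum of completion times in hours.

189

LPT (decreasing processing time): J2 J3 J4 J5 J1.
J2: 0→15
J3: 15→29
J4: 29→40
J5: 40→49
J1: 49→56
Sum = 15+29+40+49+56 = 189.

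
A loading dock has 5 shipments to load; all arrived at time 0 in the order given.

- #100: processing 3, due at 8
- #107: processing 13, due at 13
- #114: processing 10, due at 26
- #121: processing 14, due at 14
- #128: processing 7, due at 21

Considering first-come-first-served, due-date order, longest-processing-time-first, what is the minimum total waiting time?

85

FIFO (arrival order): #100 #107 #114 #121 #128.
#100: waits 0, runs 0→3
#107: waits 3, runs 3→16
#114: waits 16, runs 16→26
#121: waits 26, runs 26→40
#128: waits 40, runs 40→47
Sum = 0+3+16+26+40 = 85.
EDD (increasing due date): #100 #107 #121 #128 #114.
#100: waits 0, runs 0→3
#107: waits 3, runs 3→16
#121: waits 16, runs 16→30
#128: waits 30, runs 30→37
#114: waits 37, runs 37→47
Sum = 0+3+16+30+37 = 86.
LPT (decreasing processing time): #121 #107 #114 #128 #100.
#121: waits 0, runs 0→14
#107: waits 14, runs 14→27
#114: waits 27, runs 27→37
#128: waits 37, runs 37→44
#100: waits 44, runs 44→47
Sum = 0+14+27+37+44 = 122.
FIFO 85, EDD 86, LPT 122 → minimum 85.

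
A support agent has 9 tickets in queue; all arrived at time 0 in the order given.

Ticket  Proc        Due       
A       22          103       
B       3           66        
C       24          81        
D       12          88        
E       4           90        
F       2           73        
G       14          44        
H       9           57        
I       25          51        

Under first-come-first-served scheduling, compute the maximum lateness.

64

FIFO (arrival order): A B C D E F G H I.
A: 0→22, due 103, lateness -81
B: 22→25, due 66, lateness -41
C: 25→49, due 81, lateness -32
D: 49→61, due 88, lateness -27
E: 61→65, due 90, lateness -25
F: 65→67, due 73, lateness -6
G: 67→81, due 44, lateness 37
H: 81→90, due 57, lateness 33
I: 90→115, due 51, lateness 64
Maximum = 64.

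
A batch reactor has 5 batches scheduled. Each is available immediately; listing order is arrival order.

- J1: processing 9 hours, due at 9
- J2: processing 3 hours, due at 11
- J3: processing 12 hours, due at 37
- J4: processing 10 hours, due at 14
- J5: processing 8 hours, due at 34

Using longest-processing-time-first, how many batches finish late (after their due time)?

4

LPT (decreasing processing time): J3 J4 J1 J5 J2.
J3: 0→12, due 37, tardiness 0
J4: 12→22, due 14, tardiness 8
J1: 22→31, due 9, tardiness 22
J5: 31→39, due 34, tardiness 5
J2: 39→42, due 11, tardiness 31
Late batches: 4.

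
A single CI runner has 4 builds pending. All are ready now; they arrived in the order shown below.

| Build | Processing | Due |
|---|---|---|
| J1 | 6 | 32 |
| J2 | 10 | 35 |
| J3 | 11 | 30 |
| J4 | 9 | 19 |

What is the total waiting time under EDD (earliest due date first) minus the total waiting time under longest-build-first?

EDD (increasing due date): J4 J3 J1 J2.
J4: waits 0, runs 0→9
J3: waits 9, runs 9→20
J1: waits 20, runs 20→26
J2: waits 26, runs 26→36
Sum = 0+9+20+26 = 55.
LPT (decreasing processing time): J3 J2 J4 J1.
J3: waits 0, runs 0→11
J2: waits 11, runs 11→21
J4: waits 21, runs 21→30
J1: waits 30, runs 30→36
Sum = 0+11+21+30 = 62.
Difference = 55 − 62 = -7.

-7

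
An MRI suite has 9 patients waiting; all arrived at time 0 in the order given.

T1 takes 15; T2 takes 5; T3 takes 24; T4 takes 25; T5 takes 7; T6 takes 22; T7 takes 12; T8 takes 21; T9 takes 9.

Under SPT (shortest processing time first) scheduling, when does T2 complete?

SPT (increasing processing time): T2 T5 T9 T7 T1 T8 T6 T3 T4.
T2: 0→5

5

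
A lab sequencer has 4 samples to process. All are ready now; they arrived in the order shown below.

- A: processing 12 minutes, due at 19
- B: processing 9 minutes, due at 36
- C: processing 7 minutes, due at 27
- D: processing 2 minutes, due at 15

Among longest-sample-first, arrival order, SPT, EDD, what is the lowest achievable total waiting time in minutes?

LPT (decreasing processing time): A B C D.
A: waits 0, runs 0→12
B: waits 12, runs 12→21
C: waits 21, runs 21→28
D: waits 28, runs 28→30
Sum = 0+12+21+28 = 61.
FIFO (arrival order): A B C D.
A: waits 0, runs 0→12
B: waits 12, runs 12→21
C: waits 21, runs 21→28
D: waits 28, runs 28→30
Sum = 0+12+21+28 = 61.
SPT (increasing processing time): D C B A.
D: waits 0, runs 0→2
C: waits 2, runs 2→9
B: waits 9, runs 9→18
A: waits 18, runs 18→30
Sum = 0+2+9+18 = 29.
EDD (increasing due date): D A C B.
D: waits 0, runs 0→2
A: waits 2, runs 2→14
C: waits 14, runs 14→21
B: waits 21, runs 21→30
Sum = 0+2+14+21 = 37.
LPT 61, FIFO 61, SPT 29, EDD 37 → minimum 29.

29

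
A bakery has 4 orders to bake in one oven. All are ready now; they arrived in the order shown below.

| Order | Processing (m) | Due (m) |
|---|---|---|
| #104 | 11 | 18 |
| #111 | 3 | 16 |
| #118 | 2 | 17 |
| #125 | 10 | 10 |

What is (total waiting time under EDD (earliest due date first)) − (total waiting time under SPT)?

16

EDD (increasing due date): #125 #111 #118 #104.
#125: waits 0, runs 0→10
#111: waits 10, runs 10→13
#118: waits 13, runs 13→15
#104: waits 15, runs 15→26
Sum = 0+10+13+15 = 38.
SPT (increasing processing time): #118 #111 #125 #104.
#118: waits 0, runs 0→2
#111: waits 2, runs 2→5
#125: waits 5, runs 5→15
#104: waits 15, runs 15→26
Sum = 0+2+5+15 = 22.
Difference = 38 − 22 = 16.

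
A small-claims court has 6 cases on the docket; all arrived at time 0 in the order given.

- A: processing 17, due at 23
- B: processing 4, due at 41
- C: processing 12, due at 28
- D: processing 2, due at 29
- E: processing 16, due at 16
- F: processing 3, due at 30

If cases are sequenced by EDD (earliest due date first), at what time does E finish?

EDD (increasing due date): E A C D F B.
E: 0→16

16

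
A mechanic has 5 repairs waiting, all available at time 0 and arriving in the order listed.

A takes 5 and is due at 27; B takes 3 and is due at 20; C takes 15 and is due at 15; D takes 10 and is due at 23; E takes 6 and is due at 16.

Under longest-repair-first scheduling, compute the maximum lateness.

19

LPT (decreasing processing time): C D E A B.
C: 0→15, due 15, lateness 0
D: 15→25, due 23, lateness 2
E: 25→31, due 16, lateness 15
A: 31→36, due 27, lateness 9
B: 36→39, due 20, lateness 19
Maximum = 19.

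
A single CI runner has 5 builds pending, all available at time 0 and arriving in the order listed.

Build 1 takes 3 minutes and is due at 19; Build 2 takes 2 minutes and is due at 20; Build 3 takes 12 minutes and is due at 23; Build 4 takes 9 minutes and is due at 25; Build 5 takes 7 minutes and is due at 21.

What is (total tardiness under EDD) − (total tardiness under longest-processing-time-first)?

-23

EDD (increasing due date): Build 1 Build 2 Build 5 Build 3 Build 4.
Build 1: 0→3, due 19, tardiness 0
Build 2: 3→5, due 20, tardiness 0
Build 5: 5→12, due 21, tardiness 0
Build 3: 12→24, due 23, tardiness 1
Build 4: 24→33, due 25, tardiness 8
Sum = 0+0+0+1+8 = 9.
LPT (decreasing processing time): Build 3 Build 4 Build 5 Build 1 Build 2.
Build 3: 0→12, due 23, tardiness 0
Build 4: 12→21, due 25, tardiness 0
Build 5: 21→28, due 21, tardiness 7
Build 1: 28→31, due 19, tardiness 12
Build 2: 31→33, due 20, tardiness 13
Sum = 0+0+7+12+13 = 32.
Difference = 9 − 32 = -23.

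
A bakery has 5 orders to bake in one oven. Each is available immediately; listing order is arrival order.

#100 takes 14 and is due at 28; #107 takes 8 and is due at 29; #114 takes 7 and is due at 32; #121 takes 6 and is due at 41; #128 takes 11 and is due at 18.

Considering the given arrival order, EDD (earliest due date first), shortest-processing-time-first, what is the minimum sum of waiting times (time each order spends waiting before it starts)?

FIFO (arrival order): #100 #107 #114 #121 #128.
#100: waits 0, runs 0→14
#107: waits 14, runs 14→22
#114: waits 22, runs 22→29
#121: waits 29, runs 29→35
#128: waits 35, runs 35→46
Sum = 0+14+22+29+35 = 100.
EDD (increasing due date): #128 #100 #107 #114 #121.
#128: waits 0, runs 0→11
#100: waits 11, runs 11→25
#107: waits 25, runs 25→33
#114: waits 33, runs 33→40
#121: waits 40, runs 40→46
Sum = 0+11+25+33+40 = 109.
SPT (increasing processing time): #121 #114 #107 #128 #100.
#121: waits 0, runs 0→6
#114: waits 6, runs 6→13
#107: waits 13, runs 13→21
#128: waits 21, runs 21→32
#100: waits 32, runs 32→46
Sum = 0+6+13+21+32 = 72.
FIFO 100, EDD 109, SPT 72 → minimum 72.

72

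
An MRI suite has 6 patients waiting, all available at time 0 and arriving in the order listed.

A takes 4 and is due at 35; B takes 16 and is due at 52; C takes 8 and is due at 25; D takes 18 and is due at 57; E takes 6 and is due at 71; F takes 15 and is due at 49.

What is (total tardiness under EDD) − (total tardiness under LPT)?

EDD (increasing due date): C A F B D E.
C: 0→8, due 25, tardiness 0
A: 8→12, due 35, tardiness 0
F: 12→27, due 49, tardiness 0
B: 27→43, due 52, tardiness 0
D: 43→61, due 57, tardiness 4
E: 61→67, due 71, tardiness 0
Sum = 0+0+0+0+4+0 = 4.
LPT (decreasing processing time): D B F C E A.
D: 0→18, due 57, tardiness 0
B: 18→34, due 52, tardiness 0
F: 34→49, due 49, tardiness 0
C: 49→57, due 25, tardiness 32
E: 57→63, due 71, tardiness 0
A: 63→67, due 35, tardiness 32
Sum = 0+0+0+32+0+32 = 64.
Difference = 4 − 64 = -60.

-60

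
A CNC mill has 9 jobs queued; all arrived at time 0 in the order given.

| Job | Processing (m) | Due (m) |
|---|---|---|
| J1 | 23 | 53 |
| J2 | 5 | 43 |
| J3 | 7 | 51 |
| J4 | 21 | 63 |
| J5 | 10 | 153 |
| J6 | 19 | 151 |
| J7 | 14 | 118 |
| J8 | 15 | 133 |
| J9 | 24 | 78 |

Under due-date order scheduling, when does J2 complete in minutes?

5

EDD (increasing due date): J2 J3 J1 J4 J9 J7 J8 J6 J5.
J2: 0→5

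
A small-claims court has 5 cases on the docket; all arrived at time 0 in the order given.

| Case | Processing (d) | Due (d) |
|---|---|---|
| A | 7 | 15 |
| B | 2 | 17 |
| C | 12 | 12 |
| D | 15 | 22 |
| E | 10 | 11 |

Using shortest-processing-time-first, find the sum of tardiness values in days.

51

SPT (increasing processing time): B A E C D.
B: 0→2, due 17, tardiness 0
A: 2→9, due 15, tardiness 0
E: 9→19, due 11, tardiness 8
C: 19→31, due 12, tardiness 19
D: 31→46, due 22, tardiness 24
Sum = 0+0+8+19+24 = 51.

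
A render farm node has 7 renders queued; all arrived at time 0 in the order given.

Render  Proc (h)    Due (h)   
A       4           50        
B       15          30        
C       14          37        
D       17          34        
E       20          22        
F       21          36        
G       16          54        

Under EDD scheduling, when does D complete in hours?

EDD (increasing due date): E B D F C A G.
E: 0→20
B: 20→35
D: 35→52

52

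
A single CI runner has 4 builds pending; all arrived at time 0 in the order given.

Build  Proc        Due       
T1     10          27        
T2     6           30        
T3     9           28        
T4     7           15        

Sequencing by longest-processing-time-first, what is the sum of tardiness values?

LPT (decreasing processing time): T1 T3 T4 T2.
T1: 0→10, due 27, tardiness 0
T3: 10→19, due 28, tardiness 0
T4: 19→26, due 15, tardiness 11
T2: 26→32, due 30, tardiness 2
Sum = 0+0+11+2 = 13.

13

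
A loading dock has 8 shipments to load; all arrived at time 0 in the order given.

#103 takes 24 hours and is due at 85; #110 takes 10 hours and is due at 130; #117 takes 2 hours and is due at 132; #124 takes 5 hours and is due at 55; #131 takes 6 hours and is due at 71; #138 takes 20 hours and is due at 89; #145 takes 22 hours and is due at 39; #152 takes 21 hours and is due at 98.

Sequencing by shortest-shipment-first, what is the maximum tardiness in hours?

47

SPT (increasing processing time): #117 #124 #131 #110 #138 #152 #145 #103.
#117: 0→2, due 132, tardiness 0
#124: 2→7, due 55, tardiness 0
#131: 7→13, due 71, tardiness 0
#110: 13→23, due 130, tardiness 0
#138: 23→43, due 89, tardiness 0
#152: 43→64, due 98, tardiness 0
#145: 64→86, due 39, tardiness 47
#103: 86→110, due 85, tardiness 25
Maximum = 47.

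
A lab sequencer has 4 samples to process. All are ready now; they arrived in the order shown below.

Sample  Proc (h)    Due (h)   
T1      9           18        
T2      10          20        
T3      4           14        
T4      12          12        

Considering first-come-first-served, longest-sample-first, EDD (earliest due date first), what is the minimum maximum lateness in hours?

15

FIFO (arrival order): T1 T2 T3 T4.
T1: 0→9, due 18, lateness -9
T2: 9→19, due 20, lateness -1
T3: 19→23, due 14, lateness 9
T4: 23→35, due 12, lateness 23
Maximum = 23.
LPT (decreasing processing time): T4 T2 T1 T3.
T4: 0→12, due 12, lateness 0
T2: 12→22, due 20, lateness 2
T1: 22→31, due 18, lateness 13
T3: 31→35, due 14, lateness 21
Maximum = 21.
EDD (increasing due date): T4 T3 T1 T2.
T4: 0→12, due 12, lateness 0
T3: 12→16, due 14, lateness 2
T1: 16→25, due 18, lateness 7
T2: 25→35, due 20, lateness 15
Maximum = 15.
FIFO 23, LPT 21, EDD 15 → minimum 15.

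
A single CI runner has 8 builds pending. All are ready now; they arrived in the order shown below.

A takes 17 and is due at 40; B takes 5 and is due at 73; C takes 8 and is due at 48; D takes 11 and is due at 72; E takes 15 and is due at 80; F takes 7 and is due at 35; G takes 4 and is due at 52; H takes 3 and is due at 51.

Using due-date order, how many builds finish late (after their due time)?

EDD (increasing due date): F A C H G D B E.
F: 0→7, due 35, tardiness 0
A: 7→24, due 40, tardiness 0
C: 24→32, due 48, tardiness 0
H: 32→35, due 51, tardiness 0
G: 35→39, due 52, tardiness 0
D: 39→50, due 72, tardiness 0
B: 50→55, due 73, tardiness 0
E: 55→70, due 80, tardiness 0
Late builds: 0.

0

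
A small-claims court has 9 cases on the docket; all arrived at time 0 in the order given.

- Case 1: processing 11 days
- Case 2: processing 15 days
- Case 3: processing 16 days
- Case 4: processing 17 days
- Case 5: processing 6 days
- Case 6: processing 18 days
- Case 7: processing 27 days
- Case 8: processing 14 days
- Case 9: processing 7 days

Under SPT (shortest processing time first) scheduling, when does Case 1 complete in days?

24

SPT (increasing processing time): Case 5 Case 9 Case 1 Case 8 Case 2 Case 3 Case 4 Case 6 Case 7.
Case 5: 0→6
Case 9: 6→13
Case 1: 13→24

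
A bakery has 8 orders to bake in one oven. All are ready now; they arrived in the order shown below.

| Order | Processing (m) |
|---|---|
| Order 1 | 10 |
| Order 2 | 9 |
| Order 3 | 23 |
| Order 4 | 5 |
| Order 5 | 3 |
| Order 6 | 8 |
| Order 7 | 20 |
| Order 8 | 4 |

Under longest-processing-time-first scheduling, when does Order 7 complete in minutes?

LPT (decreasing processing time): Order 3 Order 7 Order 1 Order 2 Order 6 Order 4 Order 8 Order 5.
Order 3: 0→23
Order 7: 23→43

43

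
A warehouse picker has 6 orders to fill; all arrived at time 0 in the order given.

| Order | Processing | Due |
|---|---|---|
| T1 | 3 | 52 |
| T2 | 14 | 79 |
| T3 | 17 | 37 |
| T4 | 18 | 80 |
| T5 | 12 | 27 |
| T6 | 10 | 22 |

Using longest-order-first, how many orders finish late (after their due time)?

3

LPT (decreasing processing time): T4 T3 T2 T5 T6 T1.
T4: 0→18, due 80, tardiness 0
T3: 18→35, due 37, tardiness 0
T2: 35→49, due 79, tardiness 0
T5: 49→61, due 27, tardiness 34
T6: 61→71, due 22, tardiness 49
T1: 71→74, due 52, tardiness 22
Late orders: 3.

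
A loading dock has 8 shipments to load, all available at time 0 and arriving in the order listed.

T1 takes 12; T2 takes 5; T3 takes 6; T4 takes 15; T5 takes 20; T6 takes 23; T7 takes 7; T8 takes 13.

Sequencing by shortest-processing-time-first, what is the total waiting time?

243

SPT (increasing processing time): T2 T3 T7 T1 T8 T4 T5 T6.
T2: waits 0, runs 0→5
T3: waits 5, runs 5→11
T7: waits 11, runs 11→18
T1: waits 18, runs 18→30
T8: waits 30, runs 30→43
T4: waits 43, runs 43→58
T5: waits 58, runs 58→78
T6: waits 78, runs 78→101
Sum = 0+5+11+18+30+43+58+78 = 243.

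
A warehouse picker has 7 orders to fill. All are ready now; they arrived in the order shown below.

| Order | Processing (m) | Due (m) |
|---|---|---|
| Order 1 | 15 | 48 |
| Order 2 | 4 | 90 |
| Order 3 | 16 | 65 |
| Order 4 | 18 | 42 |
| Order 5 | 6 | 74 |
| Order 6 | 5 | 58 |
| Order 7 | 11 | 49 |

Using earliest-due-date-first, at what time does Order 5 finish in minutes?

EDD (increasing due date): Order 4 Order 1 Order 7 Order 6 Order 3 Order 5 Order 2.
Order 4: 0→18
Order 1: 18→33
Order 7: 33→44
Order 6: 44→49
Order 3: 49→65
Order 5: 65→71

71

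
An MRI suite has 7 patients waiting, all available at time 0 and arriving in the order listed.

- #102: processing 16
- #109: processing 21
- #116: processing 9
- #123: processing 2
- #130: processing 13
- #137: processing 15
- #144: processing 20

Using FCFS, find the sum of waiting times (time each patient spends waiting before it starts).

FIFO (arrival order): #102 #109 #116 #123 #130 #137 #144.
#102: waits 0, runs 0→16
#109: waits 16, runs 16→37
#116: waits 37, runs 37→46
#123: waits 46, runs 46→48
#130: waits 48, runs 48→61
#137: waits 61, runs 61→76
#144: waits 76, runs 76→96
Sum = 0+16+37+46+48+61+76 = 284.

284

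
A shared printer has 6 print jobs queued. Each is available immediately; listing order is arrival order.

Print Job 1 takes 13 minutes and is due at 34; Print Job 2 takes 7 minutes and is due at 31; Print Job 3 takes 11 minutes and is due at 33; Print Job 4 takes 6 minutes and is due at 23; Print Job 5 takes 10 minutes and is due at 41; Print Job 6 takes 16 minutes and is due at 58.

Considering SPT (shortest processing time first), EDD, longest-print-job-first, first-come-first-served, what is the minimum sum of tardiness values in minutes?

SPT (increasing processing time): Print Job 4 Print Job 2 Print Job 5 Print Job 3 Print Job 1 Print Job 6.
Print Job 4: 0→6, due 23, tardiness 0
Print Job 2: 6→13, due 31, tardiness 0
Print Job 5: 13→23, due 41, tardiness 0
Print Job 3: 23→34, due 33, tardiness 1
Print Job 1: 34→47, due 34, tardiness 13
Print Job 6: 47→63, due 58, tardiness 5
Sum = 0+0+0+1+13+5 = 19.
EDD (increasing due date): Print Job 4 Print Job 2 Print Job 3 Print Job 1 Print Job 5 Print Job 6.
Print Job 4: 0→6, due 23, tardiness 0
Print Job 2: 6→13, due 31, tardiness 0
Print Job 3: 13→24, due 33, tardiness 0
Print Job 1: 24→37, due 34, tardiness 3
Print Job 5: 37→47, due 41, tardiness 6
Print Job 6: 47→63, due 58, tardiness 5
Sum = 0+0+0+3+6+5 = 14.
LPT (decreasing processing time): Print Job 6 Print Job 1 Print Job 3 Print Job 5 Print Job 2 Print Job 4.
Print Job 6: 0→16, due 58, tardiness 0
Print Job 1: 16→29, due 34, tardiness 0
Print Job 3: 29→40, due 33, tardiness 7
Print Job 5: 40→50, due 41, tardiness 9
Print Job 2: 50→57, due 31, tardiness 26
Print Job 4: 57→63, due 23, tardiness 40
Sum = 0+0+7+9+26+40 = 82.
FIFO (arrival order): Print Job 1 Print Job 2 Print Job 3 Print Job 4 Print Job 5 Print Job 6.
Print Job 1: 0→13, due 34, tardiness 0
Print Job 2: 13→20, due 31, tardiness 0
Print Job 3: 20→31, due 33, tardiness 0
Print Job 4: 31→37, due 23, tardiness 14
Print Job 5: 37→47, due 41, tardiness 6
Print Job 6: 47→63, due 58, tardiness 5
Sum = 0+0+0+14+6+5 = 25.
SPT 19, EDD 14, LPT 82, FIFO 25 → minimum 14.

14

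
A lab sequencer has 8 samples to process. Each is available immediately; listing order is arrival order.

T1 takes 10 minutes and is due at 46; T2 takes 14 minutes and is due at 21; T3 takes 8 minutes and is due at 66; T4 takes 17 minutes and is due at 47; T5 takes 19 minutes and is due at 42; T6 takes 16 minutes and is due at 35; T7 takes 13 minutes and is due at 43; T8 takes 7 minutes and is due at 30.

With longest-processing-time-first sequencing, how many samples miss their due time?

6

LPT (decreasing processing time): T5 T4 T6 T2 T7 T1 T3 T8.
T5: 0→19, due 42, tardiness 0
T4: 19→36, due 47, tardiness 0
T6: 36→52, due 35, tardiness 17
T2: 52→66, due 21, tardiness 45
T7: 66→79, due 43, tardiness 36
T1: 79→89, due 46, tardiness 43
T3: 89→97, due 66, tardiness 31
T8: 97→104, due 30, tardiness 74
Late samples: 6.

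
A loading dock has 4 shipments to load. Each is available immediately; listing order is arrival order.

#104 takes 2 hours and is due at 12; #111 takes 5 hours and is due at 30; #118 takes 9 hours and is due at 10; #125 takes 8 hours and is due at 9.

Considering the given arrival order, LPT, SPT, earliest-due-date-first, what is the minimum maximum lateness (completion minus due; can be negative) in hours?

FIFO (arrival order): #104 #111 #118 #125.
#104: 0→2, due 12, lateness -10
#111: 2→7, due 30, lateness -23
#118: 7→16, due 10, lateness 6
#125: 16→24, due 9, lateness 15
Maximum = 15.
LPT (decreasing processing time): #118 #125 #111 #104.
#118: 0→9, due 10, lateness -1
#125: 9→17, due 9, lateness 8
#111: 17→22, due 30, lateness -8
#104: 22→24, due 12, lateness 12
Maximum = 12.
SPT (increasing processing time): #104 #111 #125 #118.
#104: 0→2, due 12, lateness -10
#111: 2→7, due 30, lateness -23
#125: 7→15, due 9, lateness 6
#118: 15→24, due 10, lateness 14
Maximum = 14.
EDD (increasing due date): #125 #118 #104 #111.
#125: 0→8, due 9, lateness -1
#118: 8→17, due 10, lateness 7
#104: 17→19, due 12, lateness 7
#111: 19→24, due 30, lateness -6
Maximum = 7.
FIFO 15, LPT 12, SPT 14, EDD 7 → minimum 7.

7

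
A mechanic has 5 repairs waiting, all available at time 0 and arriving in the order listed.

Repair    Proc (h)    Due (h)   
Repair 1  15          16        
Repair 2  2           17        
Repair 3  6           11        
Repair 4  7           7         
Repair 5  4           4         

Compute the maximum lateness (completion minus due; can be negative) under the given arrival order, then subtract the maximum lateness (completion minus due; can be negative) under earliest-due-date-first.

13

FIFO (arrival order): Repair 1 Repair 2 Repair 3 Repair 4 Repair 5.
Repair 1: 0→15, due 16, lateness -1
Repair 2: 15→17, due 17, lateness 0
Repair 3: 17→23, due 11, lateness 12
Repair 4: 23→30, due 7, lateness 23
Repair 5: 30→34, due 4, lateness 30
Maximum = 30.
EDD (increasing due date): Repair 5 Repair 4 Repair 3 Repair 1 Repair 2.
Repair 5: 0→4, due 4, lateness 0
Repair 4: 4→11, due 7, lateness 4
Repair 3: 11→17, due 11, lateness 6
Repair 1: 17→32, due 16, lateness 16
Repair 2: 32→34, due 17, lateness 17
Maximum = 17.
Difference = 30 − 17 = 13.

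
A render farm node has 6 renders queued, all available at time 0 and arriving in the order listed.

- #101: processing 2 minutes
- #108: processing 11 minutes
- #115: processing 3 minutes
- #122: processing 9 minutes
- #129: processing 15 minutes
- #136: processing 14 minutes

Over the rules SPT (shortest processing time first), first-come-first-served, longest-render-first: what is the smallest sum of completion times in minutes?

139

SPT (increasing processing time): #101 #115 #122 #108 #136 #129.
#101: 0→2
#115: 2→5
#122: 5→14
#108: 14→25
#136: 25→39
#129: 39→54
Sum = 2+5+14+25+39+54 = 139.
FIFO (arrival order): #101 #108 #115 #122 #129 #136.
#101: 0→2
#108: 2→13
#115: 13→16
#122: 16→25
#129: 25→40
#136: 40→54
Sum = 2+13+16+25+40+54 = 150.
LPT (decreasing processing time): #129 #136 #108 #122 #115 #101.
#129: 0→15
#136: 15→29
#108: 29→40
#122: 40→49
#115: 49→52
#101: 52→54
Sum = 15+29+40+49+52+54 = 239.
SPT 139, FIFO 150, LPT 239 → minimum 139.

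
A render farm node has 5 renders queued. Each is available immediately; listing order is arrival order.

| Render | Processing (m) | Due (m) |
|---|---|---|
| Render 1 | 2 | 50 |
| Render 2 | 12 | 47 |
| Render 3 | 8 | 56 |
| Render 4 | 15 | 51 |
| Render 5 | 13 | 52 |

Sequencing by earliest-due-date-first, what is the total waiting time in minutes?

97

EDD (increasing due date): Render 2 Render 1 Render 4 Render 5 Render 3.
Render 2: waits 0, runs 0→12
Render 1: waits 12, runs 12→14
Render 4: waits 14, runs 14→29
Render 5: waits 29, runs 29→42
Render 3: waits 42, runs 42→50
Sum = 0+12+14+29+42 = 97.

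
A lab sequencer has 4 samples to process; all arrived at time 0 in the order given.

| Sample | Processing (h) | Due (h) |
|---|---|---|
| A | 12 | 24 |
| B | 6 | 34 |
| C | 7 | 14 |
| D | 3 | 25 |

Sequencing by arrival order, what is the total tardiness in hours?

14

FIFO (arrival order): A B C D.
A: 0→12, due 24, tardiness 0
B: 12→18, due 34, tardiness 0
C: 18→25, due 14, tardiness 11
D: 25→28, due 25, tardiness 3
Sum = 0+0+11+3 = 14.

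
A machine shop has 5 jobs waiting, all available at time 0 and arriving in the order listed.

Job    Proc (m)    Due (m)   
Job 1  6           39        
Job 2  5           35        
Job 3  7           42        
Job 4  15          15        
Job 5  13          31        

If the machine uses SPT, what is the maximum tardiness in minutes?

SPT (increasing processing time): Job 2 Job 1 Job 3 Job 5 Job 4.
Job 2: 0→5, due 35, tardiness 0
Job 1: 5→11, due 39, tardiness 0
Job 3: 11→18, due 42, tardiness 0
Job 5: 18→31, due 31, tardiness 0
Job 4: 31→46, due 15, tardiness 31
Maximum = 31.

31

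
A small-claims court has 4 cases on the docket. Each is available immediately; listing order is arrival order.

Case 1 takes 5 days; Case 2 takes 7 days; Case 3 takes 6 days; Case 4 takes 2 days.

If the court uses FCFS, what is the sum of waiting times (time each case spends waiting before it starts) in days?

35

FIFO (arrival order): Case 1 Case 2 Case 3 Case 4.
Case 1: waits 0, runs 0→5
Case 2: waits 5, runs 5→12
Case 3: waits 12, runs 12→18
Case 4: waits 18, runs 18→20
Sum = 0+5+12+18 = 35.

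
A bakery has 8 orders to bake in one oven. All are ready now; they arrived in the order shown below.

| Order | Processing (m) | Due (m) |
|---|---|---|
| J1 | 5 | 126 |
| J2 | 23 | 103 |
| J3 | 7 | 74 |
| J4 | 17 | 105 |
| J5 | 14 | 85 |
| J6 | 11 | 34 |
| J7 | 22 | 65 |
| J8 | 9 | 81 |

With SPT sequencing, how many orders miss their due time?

2

SPT (increasing processing time): J1 J3 J8 J6 J5 J4 J7 J2.
J1: 0→5, due 126, tardiness 0
J3: 5→12, due 74, tardiness 0
J8: 12→21, due 81, tardiness 0
J6: 21→32, due 34, tardiness 0
J5: 32→46, due 85, tardiness 0
J4: 46→63, due 105, tardiness 0
J7: 63→85, due 65, tardiness 20
J2: 85→108, due 103, tardiness 5
Late orders: 2.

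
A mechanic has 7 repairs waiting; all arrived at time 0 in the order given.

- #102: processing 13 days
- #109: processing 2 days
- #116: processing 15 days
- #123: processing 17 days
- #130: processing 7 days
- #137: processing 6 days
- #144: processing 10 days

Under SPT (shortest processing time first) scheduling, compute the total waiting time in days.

141

SPT (increasing processing time): #109 #137 #130 #144 #102 #116 #123.
#109: waits 0, runs 0→2
#137: waits 2, runs 2→8
#130: waits 8, runs 8→15
#144: waits 15, runs 15→25
#102: waits 25, runs 25→38
#116: waits 38, runs 38→53
#123: waits 53, runs 53→70
Sum = 0+2+8+15+25+38+53 = 141.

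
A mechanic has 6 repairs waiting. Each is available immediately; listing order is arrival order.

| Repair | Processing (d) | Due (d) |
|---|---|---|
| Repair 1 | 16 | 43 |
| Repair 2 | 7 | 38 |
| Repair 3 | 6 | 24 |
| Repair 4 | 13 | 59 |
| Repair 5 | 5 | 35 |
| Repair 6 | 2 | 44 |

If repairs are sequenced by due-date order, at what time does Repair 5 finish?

11

EDD (increasing due date): Repair 3 Repair 5 Repair 2 Repair 1 Repair 6 Repair 4.
Repair 3: 0→6
Repair 5: 6→11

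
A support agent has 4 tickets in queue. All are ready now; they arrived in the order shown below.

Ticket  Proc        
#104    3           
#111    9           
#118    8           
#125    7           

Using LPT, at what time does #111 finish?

LPT (decreasing processing time): #111 #118 #125 #104.
#111: 0→9

9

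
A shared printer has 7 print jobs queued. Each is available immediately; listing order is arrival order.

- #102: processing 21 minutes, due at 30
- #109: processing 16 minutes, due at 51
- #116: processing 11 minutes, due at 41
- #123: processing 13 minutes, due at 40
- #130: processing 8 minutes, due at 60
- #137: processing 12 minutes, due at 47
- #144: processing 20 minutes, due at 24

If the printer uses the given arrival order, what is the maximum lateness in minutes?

FIFO (arrival order): #102 #109 #116 #123 #130 #137 #144.
#102: 0→21, due 30, lateness -9
#109: 21→37, due 51, lateness -14
#116: 37→48, due 41, lateness 7
#123: 48→61, due 40, lateness 21
#130: 61→69, due 60, lateness 9
#137: 69→81, due 47, lateness 34
#144: 81→101, due 24, lateness 77
Maximum = 77.

77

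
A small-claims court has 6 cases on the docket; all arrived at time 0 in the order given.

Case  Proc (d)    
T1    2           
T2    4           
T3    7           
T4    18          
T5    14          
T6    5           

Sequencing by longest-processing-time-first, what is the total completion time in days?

231

LPT (decreasing processing time): T4 T5 T3 T6 T2 T1.
T4: 0→18
T5: 18→32
T3: 32→39
T6: 39→44
T2: 44→48
T1: 48→50
Sum = 18+32+39+44+48+50 = 231.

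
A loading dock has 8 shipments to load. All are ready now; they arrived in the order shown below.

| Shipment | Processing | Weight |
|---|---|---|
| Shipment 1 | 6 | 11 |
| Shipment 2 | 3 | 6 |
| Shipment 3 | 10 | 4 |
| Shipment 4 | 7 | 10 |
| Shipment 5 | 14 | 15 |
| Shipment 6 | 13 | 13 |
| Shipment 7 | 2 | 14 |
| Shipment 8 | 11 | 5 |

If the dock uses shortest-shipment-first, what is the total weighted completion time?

SPT (increasing processing time): Shipment 7 Shipment 2 Shipment 1 Shipment 4 Shipment 3 Shipment 8 Shipment 6 Shipment 5.
Shipment 7: finishes 2, weight 14, w·C = 28
Shipment 2: finishes 5, weight 6, w·C = 30
Shipment 1: finishes 11, weight 11, w·C = 121
Shipment 4: finishes 18, weight 10, w·C = 180
Shipment 3: finishes 28, weight 4, w·C = 112
Shipment 8: finishes 39, weight 5, w·C = 195
Shipment 6: finishes 52, weight 13, w·C = 676
Shipment 5: finishes 66, weight 15, w·C = 990
Sum = 28+30+121+180+112+195+676+990 = 2332.

2332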